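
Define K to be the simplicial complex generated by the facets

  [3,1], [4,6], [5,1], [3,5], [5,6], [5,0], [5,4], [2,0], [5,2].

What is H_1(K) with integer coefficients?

K has 7 vertices, 9 edges.
rank ∂_1 = 6, rank ∂_2 = 0 ⇒ b_1 = 9 − 6 − 0 = 3. So H_1 = Z^3.

H_1 = Z^3.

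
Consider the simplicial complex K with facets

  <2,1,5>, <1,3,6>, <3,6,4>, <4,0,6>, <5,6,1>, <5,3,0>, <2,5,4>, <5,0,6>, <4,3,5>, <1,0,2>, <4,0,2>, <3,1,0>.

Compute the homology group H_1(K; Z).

Take the total order 0 < 1 < 2 < 3 < 4 < 5 < 6 on the vertex set. Then K (dimension 2) consists of the simplices:

  0-simplices (7): [0], [1], [2], [3], [4], [5], [6]
  1-simplices (18): [0,1], [0,2], [0,3], [0,4], [0,5], [0,6], [1,2], [1,3], [1,5], [1,6], [2,4], [2,5], [3,4], [3,5], [3,6], [4,5], [4,6], [5,6]
  2-simplices (12): [0,1,2], [0,1,3], [0,2,4], [0,3,5], [0,4,6], [0,5,6], [1,2,5], [1,3,6], [1,5,6], [2,4,5], [3,4,5], [3,4,6]

giving chain groups C_0 ≅ Z^7, C_1 ≅ Z^18, C_2 ≅ Z^12.

Boundary ∂_1: C_1 → C_0 maps an edge to its endpoints' difference, ∂[p,q] = q − p. For instance
  ∂[0,5] = [5] − [0].
As a 7×18 matrix over Z this has rank 6, with invariant factors (1,1,1,1,1,1).

∂_2: C_2 → C_1 acts by ∂[p,q,r] = [q,r] − [p,r] + [p,q]. For instance
  ∂[0,2,4] = [2,4] − [0,4] + [0,2],
  ∂[0,1,2] = [1,2] − [0,2] + [0,1].
This gives a 18×12 integer matrix of rank 12; reducing to Smith normal form yields diagonal entries (1,1,1,1,1,1,1,1,1,1,1,2).

Now H_k = ker ∂_k / im ∂_{k+1}, so:

  H_1: rank ker ∂_1 − rank ∂_2 = (18 − 6) − 12 = 0, and ∂_2 has invariant factor 2 > 1, so H_1 = Z/2Z.

H_1 ≅ Z/2Z.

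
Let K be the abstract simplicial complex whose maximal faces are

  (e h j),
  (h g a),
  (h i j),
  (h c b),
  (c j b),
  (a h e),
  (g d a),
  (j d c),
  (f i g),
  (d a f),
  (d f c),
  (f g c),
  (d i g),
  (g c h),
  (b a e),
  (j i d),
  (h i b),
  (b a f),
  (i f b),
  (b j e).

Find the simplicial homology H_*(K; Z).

Fix the vertex order a < b < c < d < e < f < g < h < i < j and write every simplex with vertices in increasing order. Then dim K = 2 and the simplices of K are:

  0-simplices (10): a, b, c, d, e, f, g, h, i, j
  1-simplices (30): ab, ad, ae, af, ag, ah, bc, be, bf, bh, bi, bj, cd, cf, cg, ch, cj, df, dg, di, dj, eh, ej, fg, fi, gh, gi, hi, hj, ij
  2-simplices (20): abe, abf, adf, adg, aeh, agh, bch, bcj, bej, bfi, bhi, cdf, cdj, cfg, cgh, dgi, dij, ehj, fgi, hij

giving chain groups C_0 ≅ Z^10, C_1 ≅ Z^30, C_2 ≅ Z^20.

The boundary map ∂_1: C_1 → C_0 sends each edge [p,q] (with p < q) to q − p. For instance
  ∂di = i − d.
As a 10×30 matrix over Z this has rank 9, with invariant factors (1,1,1,1,1,1,1,1,1).

∂_2: C_2 → C_1 maps a triangle to the signed sum of its edges. For instance
  ∂abe = be − ae + ab,
  ∂fgi = gi − fi + fg.
The resulting 30×20 matrix has rank 20, and its Smith normal form has invariant factors (1,1,1,1,1,1,1,1,1,1,1,1,1,1,1,1,1,1,1,2).

Now H_k = ker ∂_k / im ∂_{k+1}, so:

  H_0: rank C_0 − rank ∂_1 = 10 − 9 = 1, and the invariant factors of ∂_1 are all 1, so H_0 = Z.
  H_1: rank ker ∂_1 − rank ∂_2 = (30 − 9) − 20 = 1, and ∂_2 has invariant factor 2 > 1, so H_1 = Z ⊕ Z/2.
  H_2: rank ker ∂_2 − rank ∂_3 = (20 − 20) − 0 = 0, and there is no ∂_3, so H_2 = 0.

(K is a triangulation of the Klein bottle.)

H_0 ≅ Z,  H_1 ≅ Z ⊕ Z/2,  H_2 = 0.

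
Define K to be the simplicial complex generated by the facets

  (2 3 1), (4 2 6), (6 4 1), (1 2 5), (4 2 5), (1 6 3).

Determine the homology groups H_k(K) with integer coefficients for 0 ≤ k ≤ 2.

Order the vertices as 1 < 2 < 3 < 4 < 5 < 6. Listing each simplex with vertices in this order, K has dimension 2 with simplices:

  0-simplices (6): [1], [2], [3], [4], [5], [6]
  1-simplices (12): [1,2], [1,3], [1,4], [1,5], [1,6], [2,3], [2,4], [2,5], [2,6], [3,6], [4,5], [4,6]
  2-simplices (6): [1,2,3], [1,2,5], [1,3,6], [1,4,6], [2,4,5], [2,4,6]

giving chain groups C_0 ≅ Z^6, C_1 ≅ Z^12, C_2 ≅ Z^6.

Boundary ∂_1: C_1 → C_0 sends each edge [p,q] (with p < q) to q − p. For instance
  ∂[2,3] = [3] − [2].
As a 6×12 matrix over Z this has rank 5, with invariant factors (1,1,1,1,1).

∂_2: C_2 → C_1 sends each 2-simplex [p,q,r] to [q,r] − [p,r] + [p,q]. For instance
  ∂[2,4,5] = [4,5] − [2,5] + [2,4],
  ∂[2,4,6] = [4,6] − [2,6] + [2,4].
As a 12×6 matrix over Z this has rank 6, with invariant factors (1,1,1,1,1,1).

Reading off H_k = ker ∂_k / im ∂_{k+1}:

  H_0: rank C_0 − rank ∂_1 = 6 − 5 = 1, and the invariant factors of ∂_1 are all 1, so H_0 ≅ Z.
  H_1: rank ker ∂_1 − rank ∂_2 = (12 − 5) − 6 = 1, and the invariant factors of ∂_2 are all 1, so H_1 ≅ Z.
  H_2: rank ker ∂_2 − rank ∂_3 = (6 − 6) − 0 = 0, and there is no ∂_3, so H_2 ≅ 0.

As a check, the Euler characteristic is 6 − 12 + 6 = 0, which agrees with 1 − 1 + 0 = 0.
(K is a triangulation of the cylinder S^1 x I.)

H_0 ≅ Z,  H_1 ≅ Z,  H_2 = 0.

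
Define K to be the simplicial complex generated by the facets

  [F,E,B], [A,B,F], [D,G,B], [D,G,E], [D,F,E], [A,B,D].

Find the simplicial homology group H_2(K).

H_2 ≅ 0.

Take the total order A < B < D < E < F < G on the vertex set. Then K (dimension 2) consists of the simplices:

  0-simplices (6): A, B, D, E, F, G
  1-simplices (12): AB, AD, AF, BD, BE, BF, BG, DE, DF, DG, EF, EG
  2-simplices (6): ABD, ABF, BDG, BEF, DEF, DEG

Hence C_0 ≅ Z^6, C_1 ≅ Z^12, C_2 ≅ Z^6.

Boundary ∂_1: C_1 → C_0 maps an edge to its endpoints' difference, ∂[p,q] = q − p. For instance
  ∂BD = D − B.
As a 6×12 matrix over Z this has rank 5, with invariant factors (1,1,1,1,1).

∂_2: C_2 → C_1 acts by ∂[p,q,r] = [q,r] − [p,r] + [p,q]. For instance
  ∂DEF = EF − DF + DE,
  ∂BEF = EF − BF + BE.
This gives a 12×6 integer matrix of rank 6; reducing to Smith normal form yields diagonal entries (1,1,1,1,1,1).

From H_k ≅ ker(∂_k) / im(∂_{k+1}) we obtain:

  H_2: rank ker ∂_2 − rank ∂_3 = (6 − 6) − 0 = 0, and there is no ∂_3, so H_2 ≅ 0.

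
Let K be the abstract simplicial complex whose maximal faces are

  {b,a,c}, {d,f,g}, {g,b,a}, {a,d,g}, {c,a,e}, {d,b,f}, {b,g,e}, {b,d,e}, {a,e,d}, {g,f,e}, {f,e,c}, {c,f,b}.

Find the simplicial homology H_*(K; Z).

H_0 ≅ Z,  H_1 ≅ Z/2Z,  H_2 = 0.

We work with the vertex ordering a < b < c < d < e < f < g. The simplices of K, each written with vertices in increasing order, are:

  0-simplices (7): a, b, c, d, e, f, g
  1-simplices (18): ab, ac, ad, ae, ag, bc, bd, be, bf, bg, ce, cf, de, df, dg, ef, eg, fg
  2-simplices (12): abc, abg, ace, ade, adg, bcf, bde, bdf, beg, cef, dfg, efg

giving chain groups C_0 ≅ Z^7, C_1 ≅ Z^18, C_2 ≅ Z^12.

∂_1: C_1 → C_0 sends each edge [p,q] (with p < q) to q − p. For instance
  ∂ef = f − e.
As a 7×18 matrix over Z this has rank 6, with invariant factors (1,1,1,1,1,1).

The boundary map ∂_2: C_2 → C_1 acts by ∂[p,q,r] = [q,r] − [p,r] + [p,q]. For instance
  ∂ade = de − ae + ad,
  ∂bde = de − be + bd.
The resulting 18×12 matrix has rank 12, and its Smith normal form has invariant factors (1,1,1,1,1,1,1,1,1,1,1,2).

Computing H_k = (kernel of ∂_k) / (image of ∂_{k+1}):

  H_0: rank C_0 − rank ∂_1 = 7 − 6 = 1, and the invariant factors of ∂_1 are all 1, so H_0 = Z.
  H_1: rank ker ∂_1 − rank ∂_2 = (18 − 6) − 12 = 0, and ∂_2 has invariant factor 2 > 1, so H_1 = Z/2Z.
  H_2: rank ker ∂_2 − rank ∂_3 = (12 − 12) − 0 = 0, and there is no ∂_3, so H_2 = 0.

As a check, the Euler characteristic is 7 − 18 + 12 = 1, which agrees with 1 − 0 + 0 = 1.
(K is a triangulation of the real projective plane RP^2.)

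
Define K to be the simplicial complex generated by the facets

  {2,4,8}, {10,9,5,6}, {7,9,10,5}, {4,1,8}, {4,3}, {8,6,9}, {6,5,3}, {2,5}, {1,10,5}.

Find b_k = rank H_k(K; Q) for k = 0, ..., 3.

b_0 = 1, b_1 = 3, b_2 = 0, b_3 = 0.

K has 10 vertices, 22 edges, 12 triangles, 2 3-simplices.
rank ∂_0 = 0, rank ∂_1 = 9 ⇒ b_0 = 10 − 0 − 9 = 1; all invariant factors of ∂_1 are 1 so no torsion. So H_0 = Z.
rank ∂_1 = 9, rank ∂_2 = 10 ⇒ b_1 = 22 − 9 − 10 = 3; all invariant factors of ∂_2 are 1 so no torsion. So H_1 = Z^3.
rank ∂_2 = 10, rank ∂_3 = 2 ⇒ b_2 = 12 − 10 − 2 = 0; all invariant factors of ∂_3 are 1 so no torsion. So H_2 = 0.
rank ∂_3 = 2, rank ∂_4 = 0 ⇒ b_3 = 2 − 2 − 0 = 0. So H_3 = 0.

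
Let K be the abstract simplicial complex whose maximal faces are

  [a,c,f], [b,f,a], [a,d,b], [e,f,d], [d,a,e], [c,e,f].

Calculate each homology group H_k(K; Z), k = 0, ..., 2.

H_0 ≅ Z,  H_1 ≅ Z,  H_2 = 0.

Fix the vertex order a < b < c < d < e < f and write every simplex with vertices in increasing order. Then dim K = 2 and the simplices of K are:

  0-simplices (6): a, b, c, d, e, f
  1-simplices (12): ab, ac, ad, ae, af, bd, bf, ce, cf, de, df, ef
  2-simplices (6): abd, abf, acf, ade, cef, def

giving chain groups C_0 ≅ Z^6, C_1 ≅ Z^12, C_2 ≅ Z^6.

The boundary map ∂_1: C_1 → C_0 sends each edge [p,q] (with p < q) to q − p.
As a 6×12 matrix over Z this has rank 5, with invariant factors (1,1,1,1,1).

∂_2: C_2 → C_1 sends each 2-simplex [p,q,r] to [q,r] − [p,r] + [p,q]. For instance
  ∂acf = cf − af + ac,
  ∂abf = bf − af + ab.
The resulting 12×6 matrix has rank 6, and its Smith normal form has invariant factors (1,1,1,1,1,1).

From H_k ≅ ker(∂_k) / im(∂_{k+1}) we obtain:

  H_0: rank C_0 − rank ∂_1 = 6 − 5 = 1, and the invariant factors of ∂_1 are all 1, so H_0 = Z.
  H_1: rank ker ∂_1 − rank ∂_2 = (12 − 5) − 6 = 1, and the invariant factors of ∂_2 are all 1, so H_1 = Z.
  H_2: rank ker ∂_2 − rank ∂_3 = (6 − 6) − 0 = 0, and there is no ∂_3, so H_2 = 0.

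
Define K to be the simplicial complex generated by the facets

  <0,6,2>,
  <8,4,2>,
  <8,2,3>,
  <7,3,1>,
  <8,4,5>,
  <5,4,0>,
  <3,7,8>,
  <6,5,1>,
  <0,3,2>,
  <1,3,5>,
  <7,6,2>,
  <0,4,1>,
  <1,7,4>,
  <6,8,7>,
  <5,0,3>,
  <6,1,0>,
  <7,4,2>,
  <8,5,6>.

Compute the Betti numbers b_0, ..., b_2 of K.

b_0 = 1, b_1 = 1, b_2 = 0.

We work with the vertex ordering 0 < 1 < 2 < 3 < 4 < 5 < 6 < 7 < 8. The simplices of K, each written with vertices in increasing order, are:

  0-simplices (9): [0], [1], [2], [3], [4], [5], [6], [7], [8]
  1-simplices (27): (27 of them)
  2-simplices (18): [0,1,4], [0,1,6], [0,2,3], [0,2,6], [0,3,5], [0,4,5], [1,3,5], [1,3,7], [1,4,7], [1,5,6], [2,3,8], [2,4,7], [2,4,8], [2,6,7], [3,7,8], [4,5,8], [5,6,8], [6,7,8]

so the chain groups are C_0 ≅ Z^9, C_1 ≅ Z^27, C_2 ≅ Z^18.

Boundary ∂_1: C_1 → C_0 maps an edge to its endpoints' difference, ∂[p,q] = q − p.
The resulting 9×27 matrix has rank 8, and its Smith normal form has invariant factors (1,1,1,1,1,1,1,1).

∂_2: C_2 → C_1 acts by ∂[p,q,r] = [q,r] − [p,r] + [p,q]. For instance
  ∂[1,4,7] = [4,7] − [1,7] + [1,4],
  ∂[0,2,3] = [2,3] − [0,3] + [0,2].
As a 27×18 matrix over Z this has rank 18, with invariant factors (1,1,1,1,1,1,1,1,1,1,1,1,1,1,1,1,1,2).

Reading off H_k = ker ∂_k / im ∂_{k+1}:

  H_0: rank C_0 − rank ∂_1 = 9 − 8 = 1, and the invariant factors of ∂_1 are all 1, so H_0 = Z.
  H_1: rank ker ∂_1 − rank ∂_2 = (27 − 8) − 18 = 1, and ∂_2 has invariant factor 2 > 1, so H_1 = Z ⊕ Z_2.
  H_2: rank ker ∂_2 − rank ∂_3 = (18 − 18) − 0 = 0, and there is no ∂_3, so H_2 = 0.

As a check, the Euler characteristic is 9 − 27 + 18 = 0, which agrees with 1 − 1 + 0 = 0.

Hence the Betti numbers are b_0 = 1, b_1 = 1, b_2 = 0.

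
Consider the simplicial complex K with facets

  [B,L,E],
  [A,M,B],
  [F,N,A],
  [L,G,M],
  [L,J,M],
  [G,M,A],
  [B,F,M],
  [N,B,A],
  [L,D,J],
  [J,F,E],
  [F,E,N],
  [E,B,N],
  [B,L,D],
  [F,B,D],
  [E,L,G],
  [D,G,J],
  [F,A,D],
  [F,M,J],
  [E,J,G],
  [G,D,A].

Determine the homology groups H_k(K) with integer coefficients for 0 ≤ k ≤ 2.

H_0 ≅ Z,  H_1 ≅ Z ⊕ Z/2,  H_2 = 0.

Take the total order A < B < D < E < F < G < J < L < M < N on the vertex set. Then K (dimension 2) consists of the simplices:

  0-simplices (10): A, B, D, E, F, G, J, L, M, N
  1-simplices (30): AB, AD, AF, AG, AM, AN, BD, BE, BF, BL, BM, BN, DF, DG, DJ, DL, EF, EG, EJ, EL, EN, FJ, FM, FN, GJ, GL, GM, JL, JM, LM
  2-simplices (20): ABM, ABN, ADF, ADG, AFN, AGM, BDF, BDL, BEL, BEN, BFM, DGJ, DJL, EFJ, EFN, EGJ, EGL, FJM, GLM, JLM

Hence C_0 ≅ Z^10, C_1 ≅ Z^30, C_2 ≅ Z^20.

Boundary ∂_1: C_1 → C_0 is given by ∂[p,q] = [q] − [p]. For instance
  ∂GL = L − G.
The resulting 10×30 matrix has rank 9, and its Smith normal form has invariant factors (1,1,1,1,1,1,1,1,1).

Boundary ∂_2: C_2 → C_1 sends each 2-simplex [p,q,r] to [q,r] − [p,r] + [p,q]. For instance
  ∂BFM = FM − BM + BF,
  ∂EGJ = GJ − EJ + EG.
As a 30×20 matrix over Z this has rank 20, with invariant factors (1,1,1,1,1,1,1,1,1,1,1,1,1,1,1,1,1,1,1,2).

From H_k ≅ ker(∂_k) / im(∂_{k+1}) we obtain:

  H_0: rank C_0 − rank ∂_1 = 10 − 9 = 1, and the invariant factors of ∂_1 are all 1, so H_0 = Z.
  H_1: rank ker ∂_1 − rank ∂_2 = (30 − 9) − 20 = 1, and ∂_2 has invariant factor 2 > 1, so H_1 = Z ⊕ Z/2.
  H_2: rank ker ∂_2 − rank ∂_3 = (20 − 20) − 0 = 0, and there is no ∂_3, so H_2 = 0.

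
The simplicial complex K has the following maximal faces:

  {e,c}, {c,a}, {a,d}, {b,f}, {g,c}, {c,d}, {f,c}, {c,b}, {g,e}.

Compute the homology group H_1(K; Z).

H_1 = Z^3.

Take the total order a < b < c < d < e < f < g on the vertex set. Then K (dimension 1) consists of the simplices:

  0-simplices (7): a, b, c, d, e, f, g
  1-simplices (9): ac, ad, bc, bf, cd, ce, cf, cg, eg

so the chain groups are C_0 ≅ Z^7, C_1 ≅ Z^9.

Boundary ∂_1: C_1 → C_0 sends each edge [p,q] (with p < q) to q − p.
This gives a 7×9 integer matrix of rank 6; reducing to Smith normal form yields diagonal entries (1,1,1,1,1,1).

Computing H_k = (kernel of ∂_k) / (image of ∂_{k+1}):

  H_1: rank ker ∂_1 − rank ∂_2 = (9 − 6) − 0 = 3, and there is no ∂_2, so H_1 = Z^3.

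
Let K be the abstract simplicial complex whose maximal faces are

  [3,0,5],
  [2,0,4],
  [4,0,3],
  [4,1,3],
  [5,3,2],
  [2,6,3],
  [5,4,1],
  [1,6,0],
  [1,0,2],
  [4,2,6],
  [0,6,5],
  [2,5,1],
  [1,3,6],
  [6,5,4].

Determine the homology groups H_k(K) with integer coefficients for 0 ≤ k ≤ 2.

H_0 = Z,  H_1 = Z^2,  H_2 = Z.

Take the total order 0 < 1 < 2 < 3 < 4 < 5 < 6 on the vertex set. Then K (dimension 2) consists of the simplices:

  0-simplices (7): [0], [1], [2], [3], [4], [5], [6]
  1-simplices (21): [0,1], [0,2], [0,3], [0,4], [0,5], [0,6], [1,2], [1,3], [1,4], [1,5], [1,6], [2,3], [2,4], [2,5], [2,6], [3,4], [3,5], [3,6], [4,5], [4,6], [5,6]
  2-simplices (14): [0,1,2], [0,1,6], [0,2,4], [0,3,4], [0,3,5], [0,5,6], [1,2,5], [1,3,4], [1,3,6], [1,4,5], [2,3,5], [2,3,6], [2,4,6], [4,5,6]

Hence C_0 ≅ Z^7, C_1 ≅ Z^21, C_2 ≅ Z^14.

The boundary map ∂_1: C_1 → C_0 sends each edge [p,q] (with p < q) to q − p. For instance
  ∂[0,5] = [5] − [0].
The resulting 7×21 matrix has rank 6, and its Smith normal form has invariant factors (1,1,1,1,1,1).

Boundary ∂_2: C_2 → C_1 sends each 2-simplex [p,q,r] to [q,r] − [p,r] + [p,q]. For instance
  ∂[2,4,6] = [4,6] − [2,6] + [2,4],
  ∂[0,2,4] = [2,4] − [0,4] + [0,2].
This gives a 21×14 integer matrix of rank 13; reducing to Smith normal form yields diagonal entries (1,1,1,1,1,1,1,1,1,1,1,1,1).

Computing H_k = (kernel of ∂_k) / (image of ∂_{k+1}):

  H_0: rank C_0 − rank ∂_1 = 7 − 6 = 1, and the invariant factors of ∂_1 are all 1, so H_0 ≅ Z.
  H_1: rank ker ∂_1 − rank ∂_2 = (21 − 6) − 13 = 2, and the invariant factors of ∂_2 are all 1, so H_1 ≅ Z^2.
  H_2: rank ker ∂_2 − rank ∂_3 = (14 − 13) − 0 = 1, and there is no ∂_3, so H_2 ≅ Z.

(K is a triangulation of the torus T^2.)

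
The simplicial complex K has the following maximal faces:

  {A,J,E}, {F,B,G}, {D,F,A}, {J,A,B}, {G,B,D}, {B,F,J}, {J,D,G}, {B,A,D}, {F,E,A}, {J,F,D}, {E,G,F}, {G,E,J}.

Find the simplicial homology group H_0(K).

Take the total order A < B < D < E < F < G < J on the vertex set. Then K (dimension 2) consists of the simplices:

  0-simplices (7): A, B, D, E, F, G, J
  1-simplices (18): AB, AD, AE, AF, AJ, BD, BF, BG, BJ, DF, DG, DJ, EF, EG, EJ, FG, FJ, GJ
  2-simplices (12): ABD, ABJ, ADF, AEF, AEJ, BDG, BFG, BFJ, DFJ, DGJ, EFG, EGJ

giving chain groups C_0 ≅ Z^7, C_1 ≅ Z^18, C_2 ≅ Z^12.

∂_1: C_1 → C_0 is given by ∂[p,q] = [q] − [p].
As a 7×18 matrix over Z this has rank 6, with invariant factors (1,1,1,1,1,1).

The boundary map ∂_2: C_2 → C_1 maps a triangle to the signed sum of its edges. For instance
  ∂ADF = DF − AF + AD,
  ∂EGJ = GJ − EJ + EG.
The resulting 18×12 matrix has rank 12, and its Smith normal form has invariant factors (1,1,1,1,1,1,1,1,1,1,1,2).

Computing H_k = (kernel of ∂_k) / (image of ∂_{k+1}):

  H_0: rank C_0 − rank ∂_1 = 7 − 6 = 1, and the invariant factors of ∂_1 are all 1, so H_0 = Z.

H_0 = Z.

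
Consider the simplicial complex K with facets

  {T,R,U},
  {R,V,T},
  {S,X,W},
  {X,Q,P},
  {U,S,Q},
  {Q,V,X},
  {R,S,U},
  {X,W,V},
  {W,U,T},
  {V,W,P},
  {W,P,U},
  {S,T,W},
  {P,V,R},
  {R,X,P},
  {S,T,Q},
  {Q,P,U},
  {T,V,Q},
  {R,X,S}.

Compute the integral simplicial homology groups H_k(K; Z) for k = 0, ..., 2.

Order the vertices as P < Q < R < S < T < U < V < W < X. Listing each simplex with vertices in this order, K has dimension 2 with simplices:

  0-simplices (9): P, Q, R, S, T, U, V, W, X
  1-simplices (27): PQ, PR, PU, PV, PW, PX, QS, QT, QU, QV, QX, RS, RT, RU, RV, RX, ST, SU, SW, SX, TU, TV, TW, UW, VW, VX, WX
  2-simplices (18): PQU, PQX, PRV, PRX, PUW, PVW, QST, QSU, QTV, QVX, RSU, RSX, RTU, RTV, STW, SWX, TUW, VWX

giving chain groups C_0 ≅ Z^9, C_1 ≅ Z^27, C_2 ≅ Z^18.

The boundary map ∂_1: C_1 → C_0 sends each edge [p,q] (with p < q) to q − p. For instance
  ∂RT = T − R.
This gives a 9×27 integer matrix of rank 8; reducing to Smith normal form yields diagonal entries (1,1,1,1,1,1,1,1).

∂_2: C_2 → C_1 acts by ∂[p,q,r] = [q,r] − [p,r] + [p,q]. For instance
  ∂QVX = VX − QX + QV,
  ∂SWX = WX − SX + SW.
The resulting 27×18 matrix has rank 18, and its Smith normal form has invariant factors (1,1,1,1,1,1,1,1,1,1,1,1,1,1,1,1,1,2).

From H_k ≅ ker(∂_k) / im(∂_{k+1}) we obtain:

  H_0: rank C_0 − rank ∂_1 = 9 − 8 = 1, and the invariant factors of ∂_1 are all 1, so H_0 ≅ Z.
  H_1: rank ker ∂_1 − rank ∂_2 = (27 − 8) − 18 = 1, and ∂_2 has invariant factor 2 > 1, so H_1 ≅ Z ⊕ Z/2.
  H_2: rank ker ∂_2 − rank ∂_3 = (18 − 18) − 0 = 0, and there is no ∂_3, so H_2 ≅ 0.

(K is a triangulation of the Klein bottle.)

H_0 ≅ Z,  H_1 ≅ Z ⊕ Z/2,  H_2 = 0.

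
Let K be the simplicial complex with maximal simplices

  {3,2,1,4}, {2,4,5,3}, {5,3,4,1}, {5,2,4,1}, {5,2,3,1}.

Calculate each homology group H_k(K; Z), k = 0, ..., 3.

K has 5 vertices, 10 edges, 10 triangles, 5 3-simplices.
rank ∂_0 = 0, rank ∂_1 = 4 ⇒ b_0 = 5 − 0 − 4 = 1; all invariant factors of ∂_1 are 1 so no torsion. So H_0 = Z.
rank ∂_1 = 4, rank ∂_2 = 6 ⇒ b_1 = 10 − 4 − 6 = 0; all invariant factors of ∂_2 are 1 so no torsion. So H_1 = 0.
rank ∂_2 = 6, rank ∂_3 = 4 ⇒ b_2 = 10 − 6 − 4 = 0; all invariant factors of ∂_3 are 1 so no torsion. So H_2 = 0.
rank ∂_3 = 4, rank ∂_4 = 0 ⇒ b_3 = 5 − 4 − 0 = 1. So H_3 = Z.

H_0 = Z,  H_1 = 0,  H_2 = 0,  H_3 = Z.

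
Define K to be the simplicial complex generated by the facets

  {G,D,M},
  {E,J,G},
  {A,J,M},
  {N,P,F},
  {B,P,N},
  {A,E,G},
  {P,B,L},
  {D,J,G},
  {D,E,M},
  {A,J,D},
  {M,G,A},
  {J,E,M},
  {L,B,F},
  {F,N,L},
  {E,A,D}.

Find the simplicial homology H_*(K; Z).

Order the vertices as A < B < D < E < F < G < J < L < M < N < P. Listing each simplex with vertices in this order, K has dimension 2 with simplices:

  0-simplices (11): A, B, D, E, F, G, J, L, M, N, P
  1-simplices (25): AD, AE, AG, AJ, AM, BF, BL, BN, BP, DE, DG, DJ, DM, EG, EJ, EM, FL, FN, FP, GJ, GM, JM, LN, LP, NP
  2-simplices (15): ADE, ADJ, AEG, AGM, AJM, BFL, BLP, BNP, DEM, DGJ, DGM, EGJ, EJM, FLN, FNP

Hence C_0 ≅ Z^11, C_1 ≅ Z^25, C_2 ≅ Z^15.

The boundary map ∂_1: C_1 → C_0 is given by ∂[p,q] = [q] − [p].
The resulting 11×25 matrix has rank 9, and its Smith normal form has invariant factors (1,1,1,1,1,1,1,1,1).

∂_2: C_2 → C_1 acts by ∂[p,q,r] = [q,r] − [p,r] + [p,q]. For instance
  ∂FLN = LN − FN + FL,
  ∂BFL = FL − BL + BF.
The resulting 25×15 matrix has rank 15, and its Smith normal form has invariant factors (1,1,1,1,1,1,1,1,1,1,1,1,1,1,2).

From H_k ≅ ker(∂_k) / im(∂_{k+1}) we obtain:

  H_0: rank C_0 − rank ∂_1 = 11 − 9 = 2, and the invariant factors of ∂_1 are all 1, so H_0 = Z^2.
  H_1: rank ker ∂_1 − rank ∂_2 = (25 − 9) − 15 = 1, and ∂_2 has invariant factor 2 > 1, so H_1 = Z ⊕ Z_2.
  H_2: rank ker ∂_2 − rank ∂_3 = (15 − 15) − 0 = 0, and there is no ∂_3, so H_2 = 0.

As a check, the Euler characteristic is 11 − 25 + 15 = 1, which agrees with 2 − 1 + 0 = 1.
(K is a triangulation of the disjoint union of the real projective plane RP^2 and the Möbius band.)

H_0 = Z^2,  H_1 = Z ⊕ Z_2,  H_2 = 0.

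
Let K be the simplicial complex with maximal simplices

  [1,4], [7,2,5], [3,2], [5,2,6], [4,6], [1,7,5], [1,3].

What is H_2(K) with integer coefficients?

H_2 = 0.

Fix the vertex order 1 < 2 < 3 < 4 < 5 < 6 < 7 and write every simplex with vertices in increasing order. Then dim K = 2 and the simplices of K are:

  0-simplices (7): [1], [2], [3], [4], [5], [6], [7]
  1-simplices (11): [1,3], [1,4], [1,5], [1,7], [2,3], [2,5], [2,6], [2,7], [4,6], [5,6], [5,7]
  2-simplices (3): [1,5,7], [2,5,6], [2,5,7]

so the chain groups are C_0 ≅ Z^7, C_1 ≅ Z^11, C_2 ≅ Z^3.

Boundary ∂_1: C_1 → C_0 sends each edge [p,q] (with p < q) to q − p.
The 7×11 boundary matrix has rank 6 and Smith normal form diag(1,1,1,1,1,1).

Boundary ∂_2: C_2 → C_1 acts by ∂[p,q,r] = [q,r] − [p,r] + [p,q]. For instance
  ∂[2,5,6] = [5,6] − [2,6] + [2,5],
  ∂[2,5,7] = [5,7] − [2,7] + [2,5].
This gives a 11×3 integer matrix of rank 3; reducing to Smith normal form yields diagonal entries (1,1,1).

Now H_k = ker ∂_k / im ∂_{k+1}, so:

  H_2: rank ker ∂_2 − rank ∂_3 = (3 − 3) − 0 = 0, and there is no ∂_3, so H_2 ≅ 0.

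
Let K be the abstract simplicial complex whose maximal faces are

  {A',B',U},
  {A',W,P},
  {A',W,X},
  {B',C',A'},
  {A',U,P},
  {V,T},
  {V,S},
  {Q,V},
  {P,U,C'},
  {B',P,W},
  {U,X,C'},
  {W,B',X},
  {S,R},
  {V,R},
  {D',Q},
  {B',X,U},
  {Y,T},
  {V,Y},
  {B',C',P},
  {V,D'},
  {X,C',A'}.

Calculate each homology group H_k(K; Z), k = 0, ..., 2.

H_0 ≅ Z^2,  H_1 ≅ Z^3 ⊕ Z_2,  H_2 = 0.

Fix the vertex order P < Q < R < S < T < U < V < W < X < Y < A' < B' < C' < D' and write every simplex with vertices in increasing order. Then dim K = 2 and the simplices of K are:

  0-simplices (14): [P], [Q], [R], [S], [T], [U], [V], [W], [X], [Y], [A'], [B'], [C'], [D']
  1-simplices (27): (27 of them)
  2-simplices (12): [P,U,A'], [P,U,C'], [P,W,A'], [P,W,B'], [P,B',C'], [U,X,B'], [U,X,C'], [U,A',B'], [W,X,A'], [W,X,B'], [X,A',C'], [A',B',C']

Hence C_0 ≅ Z^14, C_1 ≅ Z^27, C_2 ≅ Z^12.

The boundary map ∂_1: C_1 → C_0 sends each edge [p,q] (with p < q) to q − p. For instance
  ∂[U,B'] = [B'] − [U].
The resulting 14×27 matrix has rank 12, and its Smith normal form has invariant factors (1,1,1,1,1,1,1,1,1,1,1,1).

The boundary map ∂_2: C_2 → C_1 sends each 2-simplex [p,q,r] to [q,r] − [p,r] + [p,q]. For instance
  ∂[U,X,C'] = [X,C'] − [U,C'] + [U,X],
  ∂[P,W,B'] = [W,B'] − [P,B'] + [P,W].
As a 27×12 matrix over Z this has rank 12, with invariant factors (1,1,1,1,1,1,1,1,1,1,1,2).

Reading off H_k = ker ∂_k / im ∂_{k+1}:

  H_0: rank C_0 − rank ∂_1 = 14 − 12 = 2, and the invariant factors of ∂_1 are all 1, so H_0 = Z^2.
  H_1: rank ker ∂_1 − rank ∂_2 = (27 − 12) − 12 = 3, and ∂_2 has invariant factor 2 > 1, so H_1 = Z^3 ⊕ Z_2.
  H_2: rank ker ∂_2 − rank ∂_3 = (12 − 12) − 0 = 0, and there is no ∂_3, so H_2 = 0.

As a check, the Euler characteristic is 14 − 27 + 12 = -1, which agrees with 2 − 3 + 0 = -1.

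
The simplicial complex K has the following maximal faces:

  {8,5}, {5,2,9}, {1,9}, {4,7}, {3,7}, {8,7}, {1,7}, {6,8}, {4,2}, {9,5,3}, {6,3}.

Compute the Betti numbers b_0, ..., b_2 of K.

b_0 = 1, b_1 = 4, b_2 = 0.

Take the total order 1 < 2 < 3 < 4 < 5 < 6 < 7 < 8 < 9 on the vertex set. Then K (dimension 2) consists of the simplices:

  0-simplices (9): [1], [2], [3], [4], [5], [6], [7], [8], [9]
  1-simplices (14): [1,7], [1,9], [2,4], [2,5], [2,9], [3,5], [3,6], [3,7], [3,9], [4,7], [5,8], [5,9], [6,8], [7,8]
  2-simplices (2): [2,5,9], [3,5,9]

Hence C_0 ≅ Z^9, C_1 ≅ Z^14, C_2 ≅ Z^2.

∂_1: C_1 → C_0 sends each edge [p,q] (with p < q) to q − p.
This gives a 9×14 integer matrix of rank 8; reducing to Smith normal form yields diagonal entries (1,1,1,1,1,1,1,1).

∂_2: C_2 → C_1 sends each 2-simplex [p,q,r] to [q,r] − [p,r] + [p,q]. For instance
  ∂[3,5,9] = [5,9] − [3,9] + [3,5],
  ∂[2,5,9] = [5,9] − [2,9] + [2,5].
This gives a 14×2 integer matrix of rank 2; reducing to Smith normal form yields diagonal entries (1,1).

Reading off H_k = ker ∂_k / im ∂_{k+1}:

  H_0: rank C_0 − rank ∂_1 = 9 − 8 = 1, and the invariant factors of ∂_1 are all 1, so H_0 = Z.
  H_1: rank ker ∂_1 − rank ∂_2 = (14 − 8) − 2 = 4, and the invariant factors of ∂_2 are all 1, so H_1 = Z^4.
  H_2: rank ker ∂_2 − rank ∂_3 = (2 − 2) − 0 = 0, and there is no ∂_3, so H_2 = 0.

As a check, the Euler characteristic is 9 − 14 + 2 = -3, which agrees with 1 − 4 + 0 = -3.

Hence the Betti numbers are b_0 = 1, b_1 = 4, b_2 = 0.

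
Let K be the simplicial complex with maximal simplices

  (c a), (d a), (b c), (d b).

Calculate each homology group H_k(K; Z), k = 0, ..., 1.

H_0 = Z,  H_1 = Z.

Fix the vertex order a < b < c < d and write every simplex with vertices in increasing order. Then dim K = 1 and the simplices of K are:

  0-simplices (4): a, b, c, d
  1-simplices (4): ac, ad, bc, bd

so the chain groups are C_0 ≅ Z^4, C_1 ≅ Z^4.

The boundary map ∂_1: C_1 → C_0 maps an edge to its endpoints' difference, ∂[p,q] = q − p.
As a 4×4 matrix over Z this has rank 3, with invariant factors (1,1,1).

From H_k ≅ ker(∂_k) / im(∂_{k+1}) we obtain:

  H_0: rank C_0 − rank ∂_1 = 4 − 3 = 1, and the invariant factors of ∂_1 are all 1, so H_0 = Z.
  H_1: rank ker ∂_1 − rank ∂_2 = (4 − 3) − 0 = 1, and there is no ∂_2, so H_1 = Z.

(K is a triangulation of the circle S^1.)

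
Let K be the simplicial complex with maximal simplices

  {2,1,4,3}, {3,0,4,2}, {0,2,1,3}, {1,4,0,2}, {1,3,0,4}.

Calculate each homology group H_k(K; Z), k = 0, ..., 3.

H_0 = Z,  H_1 = 0,  H_2 = 0,  H_3 = Z.

K has 5 vertices, 10 edges, 10 triangles, 5 3-simplices.
rank ∂_0 = 0, rank ∂_1 = 4 ⇒ b_0 = 5 − 0 − 4 = 1; all invariant factors of ∂_1 are 1 so no torsion. So H_0 = Z.
rank ∂_1 = 4, rank ∂_2 = 6 ⇒ b_1 = 10 − 4 − 6 = 0; all invariant factors of ∂_2 are 1 so no torsion. So H_1 = 0.
rank ∂_2 = 6, rank ∂_3 = 4 ⇒ b_2 = 10 − 6 − 4 = 0; all invariant factors of ∂_3 are 1 so no torsion. So H_2 = 0.
rank ∂_3 = 4, rank ∂_4 = 0 ⇒ b_3 = 5 − 4 − 0 = 1. So H_3 = Z.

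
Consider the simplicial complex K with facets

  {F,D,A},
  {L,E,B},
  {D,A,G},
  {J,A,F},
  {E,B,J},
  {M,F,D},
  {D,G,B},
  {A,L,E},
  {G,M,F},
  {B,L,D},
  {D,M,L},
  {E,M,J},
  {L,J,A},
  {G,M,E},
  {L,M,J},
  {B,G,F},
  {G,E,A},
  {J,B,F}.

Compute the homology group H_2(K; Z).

H_2 = 0.

Order the vertices as A < B < D < E < F < G < J < L < M. Listing each simplex with vertices in this order, K has dimension 2 with simplices:

  0-simplices (9): A, B, D, E, F, G, J, L, M
  1-simplices (27): AD, AE, AF, AG, AJ, AL, BD, BE, BF, BG, BJ, BL, DF, DG, DL, DM, EG, EJ, EL, EM, FG, FJ, FM, GM, JL, JM, LM
  2-simplices (18): ADF, ADG, AEG, AEL, AFJ, AJL, BDG, BDL, BEJ, BEL, BFG, BFJ, DFM, DLM, EGM, EJM, FGM, JLM

so the chain groups are C_0 ≅ Z^9, C_1 ≅ Z^27, C_2 ≅ Z^18.

Boundary ∂_1: C_1 → C_0 maps an edge to its endpoints' difference, ∂[p,q] = q − p. For instance
  ∂AD = D − A.
This gives a 9×27 integer matrix of rank 8; reducing to Smith normal form yields diagonal entries (1,1,1,1,1,1,1,1).

∂_2: C_2 → C_1 acts by ∂[p,q,r] = [q,r] − [p,r] + [p,q]. For instance
  ∂FGM = GM − FM + FG,
  ∂ADF = DF − AF + AD.
The 27×18 boundary matrix has rank 18 and Smith normal form diag(1,1,1,1,1,1,1,1,1,1,1,1,1,1,1,1,1,2).

From H_k ≅ ker(∂_k) / im(∂_{k+1}) we obtain:

  H_2: rank ker ∂_2 − rank ∂_3 = (18 − 18) − 0 = 0, and there is no ∂_3, so H_2 = 0.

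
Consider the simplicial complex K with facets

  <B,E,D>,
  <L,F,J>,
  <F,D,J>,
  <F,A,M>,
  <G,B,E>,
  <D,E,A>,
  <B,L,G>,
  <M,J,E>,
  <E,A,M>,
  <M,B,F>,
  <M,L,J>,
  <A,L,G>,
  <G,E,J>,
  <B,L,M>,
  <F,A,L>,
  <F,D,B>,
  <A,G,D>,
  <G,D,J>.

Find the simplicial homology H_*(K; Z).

Fix the vertex order A < B < D < E < F < G < J < L < M and write every simplex with vertices in increasing order. Then dim K = 2 and the simplices of K are:

  0-simplices (9): A, B, D, E, F, G, J, L, M
  1-simplices (27): AD, AE, AF, AG, AL, AM, BD, BE, BF, BG, BL, BM, DE, DF, DG, DJ, EG, EJ, EM, FJ, FL, FM, GJ, GL, JL, JM, LM
  2-simplices (18): ADE, ADG, AEM, AFL, AFM, AGL, BDE, BDF, BEG, BFM, BGL, BLM, DFJ, DGJ, EGJ, EJM, FJL, JLM

so the chain groups are C_0 ≅ Z^9, C_1 ≅ Z^27, C_2 ≅ Z^18.

The boundary map ∂_1: C_1 → C_0 sends each edge [p,q] (with p < q) to q − p. For instance
  ∂DF = F − D.
This gives a 9×27 integer matrix of rank 8; reducing to Smith normal form yields diagonal entries (1,1,1,1,1,1,1,1).

Boundary ∂_2: C_2 → C_1 maps a triangle to the signed sum of its edges. For instance
  ∂BFM = FM − BM + BF,
  ∂AFL = FL − AL + AF.
This gives a 27×18 integer matrix of rank 18; reducing to Smith normal form yields diagonal entries (1,1,1,1,1,1,1,1,1,1,1,1,1,1,1,1,1,2).

Computing H_k = (kernel of ∂_k) / (image of ∂_{k+1}):

  H_0: rank C_0 − rank ∂_1 = 9 − 8 = 1, and the invariant factors of ∂_1 are all 1, so H_0 = Z.
  H_1: rank ker ∂_1 − rank ∂_2 = (27 − 8) − 18 = 1, and ∂_2 has invariant factor 2 > 1, so H_1 = Z × Z/2.
  H_2: rank ker ∂_2 − rank ∂_3 = (18 − 18) − 0 = 0, and there is no ∂_3, so H_2 = 0.

(K is a triangulation of the Klein bottle.)

H_0 ≅ Z,  H_1 ≅ Z × Z/2,  H_2 = 0.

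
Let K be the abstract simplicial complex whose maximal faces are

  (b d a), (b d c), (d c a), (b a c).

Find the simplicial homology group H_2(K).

We work with the vertex ordering a < b < c < d. The simplices of K, each written with vertices in increasing order, are:

  0-simplices (4): a, b, c, d
  1-simplices (6): ab, ac, ad, bc, bd, cd
  2-simplices (4): abc, abd, acd, bcd

giving chain groups C_0 ≅ Z^4, C_1 ≅ Z^6, C_2 ≅ Z^4.

∂_1: C_1 → C_0 is given by ∂[p,q] = [q] − [p].
This gives a 4×6 integer matrix of rank 3; reducing to Smith normal form yields diagonal entries (1,1,1).

∂_2: C_2 → C_1 acts by ∂[p,q,r] = [q,r] − [p,r] + [p,q]. For instance
  ∂bcd = cd − bd + bc,
  ∂abc = bc − ac + ab.
As a 6×4 matrix over Z this has rank 3, with invariant factors (1,1,1).

Now H_k = ker ∂_k / im ∂_{k+1}, so:

  H_2: rank ker ∂_2 − rank ∂_3 = (4 − 3) − 0 = 1, and there is no ∂_3, so H_2 ≅ Z.

H_2 ≅ Z.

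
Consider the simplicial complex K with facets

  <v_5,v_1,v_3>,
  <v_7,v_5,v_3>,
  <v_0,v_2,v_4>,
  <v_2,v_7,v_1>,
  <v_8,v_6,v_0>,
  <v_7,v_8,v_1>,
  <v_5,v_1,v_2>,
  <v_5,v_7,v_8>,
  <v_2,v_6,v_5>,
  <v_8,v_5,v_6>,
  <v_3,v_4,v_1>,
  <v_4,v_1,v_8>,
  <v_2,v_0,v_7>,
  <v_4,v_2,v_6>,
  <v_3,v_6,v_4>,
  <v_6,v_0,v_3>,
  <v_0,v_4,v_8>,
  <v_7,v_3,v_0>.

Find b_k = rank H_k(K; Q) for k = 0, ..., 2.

K has 9 vertices, 27 edges, 18 triangles.
rank ∂_0 = 0, rank ∂_1 = 8 ⇒ b_0 = 9 − 0 − 8 = 1; all invariant factors of ∂_1 are 1 so no torsion. So H_0 ≅ Z.
rank ∂_1 = 8, rank ∂_2 = 18 ⇒ b_1 = 27 − 8 − 18 = 1; ∂_2 has invariant factor(s) [2] giving torsion. So H_1 ≅ Z ⊕ Z_2.
rank ∂_2 = 18, rank ∂_3 = 0 ⇒ b_2 = 18 − 18 − 0 = 0. So H_2 ≅ 0.

b_0 = 1, b_1 = 1, b_2 = 0.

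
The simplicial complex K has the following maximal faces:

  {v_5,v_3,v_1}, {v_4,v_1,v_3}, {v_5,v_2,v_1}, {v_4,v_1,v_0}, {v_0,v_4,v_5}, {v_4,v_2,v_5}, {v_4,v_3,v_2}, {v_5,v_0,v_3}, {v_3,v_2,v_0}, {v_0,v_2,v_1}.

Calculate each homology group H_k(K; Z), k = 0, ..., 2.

Fix the vertex order v_0 < v_1 < v_2 < v_3 < v_4 < v_5 and write every simplex with vertices in increasing order. Then dim K = 2 and the simplices of K are:

  0-simplices (6): [v_0], [v_1], [v_2], [v_3], [v_4], [v_5]
  1-simplices (15): (15 of them)
  2-simplices (10): [v_0,v_1,v_2], [v_0,v_1,v_4], [v_0,v_2,v_3], [v_0,v_3,v_5], [v_0,v_4,v_5], [v_1,v_2,v_5], [v_1,v_3,v_4], [v_1,v_3,v_5], [v_2,v_3,v_4], [v_2,v_4,v_5]

Hence C_0 ≅ Z^6, C_1 ≅ Z^15, C_2 ≅ Z^10.

∂_1: C_1 → C_0 sends each edge [p,q] (with p < q) to q − p.
The 6×15 boundary matrix has rank 5 and Smith normal form diag(1,1,1,1,1).

Boundary ∂_2: C_2 → C_1 sends each 2-simplex [p,q,r] to [q,r] − [p,r] + [p,q]. For instance
  ∂[v_0,v_4,v_5] = [v_4,v_5] − [v_0,v_5] + [v_0,v_4],
  ∂[v_1,v_3,v_4] = [v_3,v_4] − [v_1,v_4] + [v_1,v_3].
As a 15×10 matrix over Z this has rank 10, with invariant factors (1,1,1,1,1,1,1,1,1,2).

Computing H_k = (kernel of ∂_k) / (image of ∂_{k+1}):

  H_0: rank C_0 − rank ∂_1 = 6 − 5 = 1, and the invariant factors of ∂_1 are all 1, so H_0 ≅ Z.
  H_1: rank ker ∂_1 − rank ∂_2 = (15 − 5) − 10 = 0, and ∂_2 has invariant factor 2 > 1, so H_1 ≅ Z/2.
  H_2: rank ker ∂_2 − rank ∂_3 = (10 − 10) − 0 = 0, and there is no ∂_3, so H_2 ≅ 0.

As a check, the Euler characteristic is 6 − 15 + 10 = 1, which agrees with 1 − 0 + 0 = 1.
(K is a triangulation of the real projective plane RP^2.)

H_0 ≅ Z,  H_1 ≅ Z/2,  H_2 = 0.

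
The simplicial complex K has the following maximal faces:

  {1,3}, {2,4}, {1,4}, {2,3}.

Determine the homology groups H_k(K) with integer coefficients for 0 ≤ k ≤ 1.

H_0 ≅ Z,  H_1 ≅ Z.

Order the vertices as 1 < 2 < 3 < 4. Listing each simplex with vertices in this order, K has dimension 1 with simplices:

  0-simplices (4): [1], [2], [3], [4]
  1-simplices (4): [1,3], [1,4], [2,3], [2,4]

so the chain groups are C_0 ≅ Z^4, C_1 ≅ Z^4.

Boundary ∂_1: C_1 → C_0 sends each edge [p,q] (with p < q) to q − p. For instance
  ∂[2,3] = [3] − [2].
The 4×4 boundary matrix has rank 3 and Smith normal form diag(1,1,1).

Computing H_k = (kernel of ∂_k) / (image of ∂_{k+1}):

  H_0: rank C_0 − rank ∂_1 = 4 − 3 = 1, and the invariant factors of ∂_1 are all 1, so H_0 ≅ Z.
  H_1: rank ker ∂_1 − rank ∂_2 = (4 − 3) − 0 = 1, and there is no ∂_2, so H_1 ≅ Z.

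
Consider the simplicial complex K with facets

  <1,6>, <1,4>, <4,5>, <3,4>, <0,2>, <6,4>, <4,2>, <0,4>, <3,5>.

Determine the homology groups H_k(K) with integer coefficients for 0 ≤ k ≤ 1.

Fix the vertex order 0 < 1 < 2 < 3 < 4 < 5 < 6 and write every simplex with vertices in increasing order. Then dim K = 1 and the simplices of K are:

  0-simplices (7): [0], [1], [2], [3], [4], [5], [6]
  1-simplices (9): [0,2], [0,4], [1,4], [1,6], [2,4], [3,4], [3,5], [4,5], [4,6]

Hence C_0 ≅ Z^7, C_1 ≅ Z^9.

∂_1: C_1 → C_0 sends each edge [p,q] (with p < q) to q − p. For instance
  ∂[3,4] = [4] − [3].
The resulting 7×9 matrix has rank 6, and its Smith normal form has invariant factors (1,1,1,1,1,1).

Computing H_k = (kernel of ∂_k) / (image of ∂_{k+1}):

  H_0: rank C_0 − rank ∂_1 = 7 − 6 = 1, and the invariant factors of ∂_1 are all 1, so H_0 = Z.
  H_1: rank ker ∂_1 − rank ∂_2 = (9 − 6) − 0 = 3, and there is no ∂_2, so H_1 = Z^3.

As a check, the Euler characteristic is 7 − 9 = -2, which agrees with 1 − 3 = -2.
(K is a triangulation of a wedge of 3 circles.)

H_0 = Z,  H_1 = Z^3.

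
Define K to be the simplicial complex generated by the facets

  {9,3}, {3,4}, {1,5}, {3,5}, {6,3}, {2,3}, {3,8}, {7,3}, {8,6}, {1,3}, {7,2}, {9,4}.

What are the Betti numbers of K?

Order the vertices as 1 < 2 < 3 < 4 < 5 < 6 < 7 < 8 < 9. Listing each simplex with vertices in this order, K has dimension 1 with simplices:

  0-simplices (9): [1], [2], [3], [4], [5], [6], [7], [8], [9]
  1-simplices (12): [1,3], [1,5], [2,3], [2,7], [3,4], [3,5], [3,6], [3,7], [3,8], [3,9], [4,9], [6,8]

so the chain groups are C_0 ≅ Z^9, C_1 ≅ Z^12.

Boundary ∂_1: C_1 → C_0 maps an edge to its endpoints' difference, ∂[p,q] = q − p. For instance
  ∂[3,9] = [9] − [3].
This gives a 9×12 integer matrix of rank 8; reducing to Smith normal form yields diagonal entries (1,1,1,1,1,1,1,1).

Now H_k = ker ∂_k / im ∂_{k+1}, so:

  H_0: rank C_0 − rank ∂_1 = 9 − 8 = 1, and the invariant factors of ∂_1 are all 1, so H_0 = Z.
  H_1: rank ker ∂_1 − rank ∂_2 = (12 − 8) − 0 = 4, and there is no ∂_2, so H_1 = Z^4.

(K is a triangulation of a wedge of 4 circles.)

Hence the Betti numbers are b_0 = 1, b_1 = 4.

b_0 = 1, b_1 = 4.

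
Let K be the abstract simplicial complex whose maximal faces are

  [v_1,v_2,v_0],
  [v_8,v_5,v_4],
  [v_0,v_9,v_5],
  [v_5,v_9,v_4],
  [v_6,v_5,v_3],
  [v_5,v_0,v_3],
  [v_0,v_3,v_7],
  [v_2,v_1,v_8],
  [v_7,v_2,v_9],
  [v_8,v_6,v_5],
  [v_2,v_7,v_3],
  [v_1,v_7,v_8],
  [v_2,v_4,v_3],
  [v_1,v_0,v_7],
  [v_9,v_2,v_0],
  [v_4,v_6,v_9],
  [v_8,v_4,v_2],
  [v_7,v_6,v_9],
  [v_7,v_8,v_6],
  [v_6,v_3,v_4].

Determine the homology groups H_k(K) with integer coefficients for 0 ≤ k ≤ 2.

H_0 ≅ Z,  H_1 ≅ Z ⊕ Z/2,  H_2 = 0.

Take the total order v_0 < v_1 < v_2 < v_3 < v_4 < v_5 < v_6 < v_7 < v_8 < v_9 on the vertex set. Then K (dimension 2) consists of the simplices:

  0-simplices (10): [v_0], [v_1], [v_2], [v_3], [v_4], [v_5], [v_6], [v_7], [v_8], [v_9]
  1-simplices (30): (30 of them)
  2-simplices (20): (20 of them)

so the chain groups are C_0 ≅ Z^10, C_1 ≅ Z^30, C_2 ≅ Z^20.

Boundary ∂_1: C_1 → C_0 is given by ∂[p,q] = [q] − [p]. For instance
  ∂[v_1,v_8] = [v_8] − [v_1].
This gives a 10×30 integer matrix of rank 9; reducing to Smith normal form yields diagonal entries (1,1,1,1,1,1,1,1,1).

The boundary map ∂_2: C_2 → C_1 sends each 2-simplex [p,q,r] to [q,r] − [p,r] + [p,q]. For instance
  ∂[v_1,v_2,v_8] = [v_2,v_8] − [v_1,v_8] + [v_1,v_2],
  ∂[v_2,v_3,v_4] = [v_3,v_4] − [v_2,v_4] + [v_2,v_3].
This gives a 30×20 integer matrix of rank 20; reducing to Smith normal form yields diagonal entries (1,1,1,1,1,1,1,1,1,1,1,1,1,1,1,1,1,1,1,2).

Reading off H_k = ker ∂_k / im ∂_{k+1}:

  H_0: rank C_0 − rank ∂_1 = 10 − 9 = 1, and the invariant factors of ∂_1 are all 1, so H_0 ≅ Z.
  H_1: rank ker ∂_1 − rank ∂_2 = (30 − 9) − 20 = 1, and ∂_2 has invariant factor 2 > 1, so H_1 ≅ Z ⊕ Z/2.
  H_2: rank ker ∂_2 − rank ∂_3 = (20 − 20) − 0 = 0, and there is no ∂_3, so H_2 ≅ 0.

As a check, the Euler characteristic is 10 − 30 + 20 = 0, which agrees with 1 − 1 + 0 = 0.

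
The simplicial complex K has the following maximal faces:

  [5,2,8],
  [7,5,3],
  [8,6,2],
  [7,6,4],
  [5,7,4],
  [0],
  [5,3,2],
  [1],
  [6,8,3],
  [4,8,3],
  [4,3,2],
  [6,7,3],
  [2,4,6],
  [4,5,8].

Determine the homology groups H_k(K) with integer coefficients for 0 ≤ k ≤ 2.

K has 9 vertices, 18 edges, 12 triangles.
rank ∂_0 = 0, rank ∂_1 = 6 ⇒ b_0 = 9 − 0 − 6 = 3; all invariant factors of ∂_1 are 1 so no torsion. So H_0 ≅ Z^3.
rank ∂_1 = 6, rank ∂_2 = 12 ⇒ b_1 = 18 − 6 − 12 = 0; ∂_2 has invariant factor(s) [2] giving torsion. So H_1 ≅ Z/2.
rank ∂_2 = 12, rank ∂_3 = 0 ⇒ b_2 = 12 − 12 − 0 = 0. So H_2 ≅ 0.

H_0 = Z^3,  H_1 = Z/2,  H_2 = 0.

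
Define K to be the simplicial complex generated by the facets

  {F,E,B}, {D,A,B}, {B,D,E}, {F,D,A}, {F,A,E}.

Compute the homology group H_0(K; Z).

K has 5 vertices, 10 edges, 5 triangles.
rank ∂_0 = 0, rank ∂_1 = 4 ⇒ b_0 = 5 − 0 − 4 = 1; all invariant factors of ∂_1 are 1 so no torsion. So H_0 = Z.

H_0 ≅ Z.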